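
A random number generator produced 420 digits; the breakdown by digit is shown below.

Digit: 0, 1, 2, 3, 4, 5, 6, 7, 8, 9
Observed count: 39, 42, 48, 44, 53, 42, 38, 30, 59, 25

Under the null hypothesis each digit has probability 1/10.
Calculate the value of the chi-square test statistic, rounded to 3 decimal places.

21.619

Expected count for each of the 10 categories: 420/10 = 42.
χ² = (39−42)²/42 + (42−42)²/42 + (48−42)²/42 + (44−42)²/42 + (53−42)²/42 + (42−42)²/42 + (38−42)²/42 + (30−42)²/42 + (59−42)²/42 + (25−42)²/42
   = 0.2143 + 0.0000 + 0.8571 + 0.0952 + 2.8810 + 0.0000 + 0.3810 + 3.4286 + 6.8810 + 6.8810
Sum = 21.619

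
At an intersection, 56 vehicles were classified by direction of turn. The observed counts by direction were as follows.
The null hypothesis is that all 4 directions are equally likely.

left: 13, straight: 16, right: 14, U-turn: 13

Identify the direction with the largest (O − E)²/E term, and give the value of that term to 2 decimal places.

Under H₀ each category has probability 1/4, so each expected count is 56/4 = 14.
left: (13 − 14)²/14 = 1/14 = 0.071
straight: (16 − 14)²/14 = 4/14 = 0.286
right: (14 − 14)²/14 = 0/14 = 0.000
U-turn: (13 − 14)²/14 = 1/14 = 0.071
The largest term is for straight: 0.29.

straight, 0.29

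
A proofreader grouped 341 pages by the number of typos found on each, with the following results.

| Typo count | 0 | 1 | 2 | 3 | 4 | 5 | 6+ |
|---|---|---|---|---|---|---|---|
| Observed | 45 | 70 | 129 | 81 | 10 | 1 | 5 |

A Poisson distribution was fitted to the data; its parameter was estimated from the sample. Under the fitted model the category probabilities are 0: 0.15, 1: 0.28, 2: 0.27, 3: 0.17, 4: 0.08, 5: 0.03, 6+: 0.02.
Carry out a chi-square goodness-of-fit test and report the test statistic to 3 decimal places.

51.260

Expected counts E_i = n·p_i: 341×0.15 = 51.15, 341×0.28 = 95.48, 341×0.27 = 92.07, 341×0.17 = 57.97, 341×0.08 = 27.28, 341×0.03 = 10.23, 341×0.02 = 6.82.
0: (45 − 51.15)²/51.15 = 37.8225/51.15 = 0.7394
1: (70 − 95.48)²/95.48 = 649.2304/95.48 = 6.7996
2: (129 − 92.07)²/92.07 = 1363.8249/92.07 = 14.8129
3: (81 − 57.97)²/57.97 = 530.3809/57.97 = 9.1492
4: (10 − 27.28)²/27.28 = 298.5984/27.28 = 10.9457
5: (1 − 10.23)²/10.23 = 85.1929/10.23 = 8.3278
6+: (5 − 6.82)²/6.82 = 3.3124/6.82 = 0.4857
Sum = 51.260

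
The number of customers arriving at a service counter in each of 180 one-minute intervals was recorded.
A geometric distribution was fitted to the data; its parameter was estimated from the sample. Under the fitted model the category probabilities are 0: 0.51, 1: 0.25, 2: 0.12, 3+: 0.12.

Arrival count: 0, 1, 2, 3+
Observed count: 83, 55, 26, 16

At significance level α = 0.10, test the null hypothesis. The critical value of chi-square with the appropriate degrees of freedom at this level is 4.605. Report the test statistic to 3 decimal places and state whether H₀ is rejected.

5.414; reject

Expected counts E_i = n·p_i: 180×0.51 = 91.8, 180×0.25 = 45, 180×0.12 = 21.6, 180×0.12 = 21.6.
cat         O        E   (O−E)²/E
0          83     91.8     0.8436
1          55       45     2.2222
2          26     21.6     0.8963
3+         16     21.6     1.4519
Sum = 5.414
df = 2. Since 5.414 > 4.605, we reject H₀.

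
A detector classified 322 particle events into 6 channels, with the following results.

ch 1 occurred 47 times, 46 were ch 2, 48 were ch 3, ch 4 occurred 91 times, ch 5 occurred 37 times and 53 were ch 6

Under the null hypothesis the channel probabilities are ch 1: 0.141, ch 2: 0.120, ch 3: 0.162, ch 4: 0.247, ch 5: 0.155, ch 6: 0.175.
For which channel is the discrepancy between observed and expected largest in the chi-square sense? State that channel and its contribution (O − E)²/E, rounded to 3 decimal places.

Expected counts E_i = n·p_i: 322×0.141 = 45.402, 322×0.120 = 38.64, 322×0.162 = 52.164, 322×0.247 = 79.534, 322×0.155 = 49.91, 322×0.175 = 56.35.
cat         O        E   (O−E)²/E
ch 1       47   45.402     0.0562
ch 2       46    38.64     1.4019
ch 3       48   52.164     0.3324
ch 4       91   79.534     1.6530
ch 5       37    49.91     3.3394
ch 6       53    56.35     0.1992
The largest term is for ch 5: 3.339.

ch 5, 3.339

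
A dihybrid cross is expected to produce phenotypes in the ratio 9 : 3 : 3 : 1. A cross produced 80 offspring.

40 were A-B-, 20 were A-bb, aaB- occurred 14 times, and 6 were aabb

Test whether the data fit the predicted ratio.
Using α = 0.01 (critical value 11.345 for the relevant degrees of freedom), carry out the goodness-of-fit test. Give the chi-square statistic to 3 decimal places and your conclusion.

2.489; do not reject

Ratio total = 16. Expected counts: 80×9/16 = 45, 80×3/16 = 15, 80×3/16 = 15, 80×1/16 = 5.
χ² = (40−45)²/45 + (20−15)²/15 + (14−15)²/15 + (6−5)²/5
   = 0.5556 + 1.6667 + 0.0667 + 0.2000
Sum = 2.489
df = 3. Since 2.489 < 11.345, we do not reject H₀.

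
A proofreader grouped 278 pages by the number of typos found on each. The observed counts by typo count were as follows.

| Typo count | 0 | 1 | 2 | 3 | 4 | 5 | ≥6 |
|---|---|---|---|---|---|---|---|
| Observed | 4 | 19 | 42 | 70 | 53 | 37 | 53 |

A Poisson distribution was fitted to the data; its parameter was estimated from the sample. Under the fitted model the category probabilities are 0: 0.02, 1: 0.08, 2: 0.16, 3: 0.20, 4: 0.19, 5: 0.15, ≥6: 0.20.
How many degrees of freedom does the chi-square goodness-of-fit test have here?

5

There are k = 7 categories and 1 parameter estimated from the data, so df = 7 − 1 − 1 = 5.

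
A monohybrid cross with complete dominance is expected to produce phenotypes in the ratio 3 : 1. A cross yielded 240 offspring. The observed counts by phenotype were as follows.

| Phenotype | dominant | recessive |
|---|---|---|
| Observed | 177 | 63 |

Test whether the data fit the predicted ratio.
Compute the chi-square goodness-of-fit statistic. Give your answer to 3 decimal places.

Ratio total = 4. Expected counts: 240×3/4 = 180, 240×1/4 = 60.
cat            O        E   (O−E)²/E
dominant     177      180     0.0500
recessive     63       60     0.1500
Sum = 0.200

0.200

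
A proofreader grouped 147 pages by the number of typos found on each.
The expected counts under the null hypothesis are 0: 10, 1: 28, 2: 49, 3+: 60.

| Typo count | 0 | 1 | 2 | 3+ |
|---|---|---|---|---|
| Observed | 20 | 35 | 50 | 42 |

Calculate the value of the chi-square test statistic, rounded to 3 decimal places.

17.170

cat         O        E   (O−E)²/E
0          20       10    10.0000
1          35       28     1.7500
2          50       49     0.0204
3+         42       60     5.4000
Sum = 17.170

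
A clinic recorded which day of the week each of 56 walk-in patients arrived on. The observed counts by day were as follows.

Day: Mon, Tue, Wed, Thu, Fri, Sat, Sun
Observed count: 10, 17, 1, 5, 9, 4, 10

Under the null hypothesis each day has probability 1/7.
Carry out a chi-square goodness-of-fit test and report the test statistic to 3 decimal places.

20.500

Under H₀ each category has probability 1/7, so each expected count is 56/7 = 8.
Mon: (10 − 8)²/8 = 4/8 = 0.5000
Tue: (17 − 8)²/8 = 81/8 = 10.1250
Wed: (1 − 8)²/8 = 49/8 = 6.1250
Thu: (5 − 8)²/8 = 9/8 = 1.1250
Fri: (9 − 8)²/8 = 1/8 = 0.1250
Sat: (4 − 8)²/8 = 16/8 = 2.0000
Sun: (10 − 8)²/8 = 4/8 = 0.5000
Sum = 20.500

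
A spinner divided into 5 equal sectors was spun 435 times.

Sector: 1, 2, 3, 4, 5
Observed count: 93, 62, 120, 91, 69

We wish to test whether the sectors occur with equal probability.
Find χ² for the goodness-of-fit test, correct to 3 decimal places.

24.023

Under H₀ each category has probability 1/5, so each expected count is 435/5 = 87.
cat         O        E   (O−E)²/E
1          93       87     0.4138
2          62       87     7.1839
3         120       87    12.5172
4          91       87     0.1839
5          69       87     3.7241
Sum = 24.023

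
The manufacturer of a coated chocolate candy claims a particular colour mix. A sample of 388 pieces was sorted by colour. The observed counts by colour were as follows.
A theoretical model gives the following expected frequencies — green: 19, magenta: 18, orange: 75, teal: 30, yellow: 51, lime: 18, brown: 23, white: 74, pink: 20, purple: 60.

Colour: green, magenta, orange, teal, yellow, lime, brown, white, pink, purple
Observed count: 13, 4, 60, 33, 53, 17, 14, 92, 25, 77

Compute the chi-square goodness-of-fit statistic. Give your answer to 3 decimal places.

χ² = (13−19)²/19 + (4−18)²/18 + (60−75)²/75 + (33−30)²/30 + (53−51)²/51 + (17−18)²/18 + (14−23)²/23 + (92−74)²/74 + (25−20)²/20 + (77−60)²/60
   = 1.8947 + 10.8889 + 3.0000 + 0.3000 + 0.0784 + 0.0556 + 3.5217 + 4.3784 + 1.2500 + 4.8167
Sum = 30.184

30.184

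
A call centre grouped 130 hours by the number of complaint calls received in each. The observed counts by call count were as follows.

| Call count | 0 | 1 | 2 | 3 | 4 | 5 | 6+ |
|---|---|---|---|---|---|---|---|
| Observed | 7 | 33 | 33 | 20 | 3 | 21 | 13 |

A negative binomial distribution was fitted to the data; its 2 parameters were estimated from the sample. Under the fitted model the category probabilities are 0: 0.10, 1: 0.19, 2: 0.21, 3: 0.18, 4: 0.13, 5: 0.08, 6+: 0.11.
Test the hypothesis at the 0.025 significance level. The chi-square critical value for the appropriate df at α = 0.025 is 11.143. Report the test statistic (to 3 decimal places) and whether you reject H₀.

29.597; reject

Expected counts E_i = n·p_i: 130×0.10 = 13, 130×0.19 = 24.7, 130×0.21 = 27.3, 130×0.18 = 23.4, 130×0.13 = 16.9, 130×0.08 = 10.4, 130×0.11 = 14.3.
0: (7 − 13)²/13 = 36/13 = 2.7692
1: (33 − 24.7)²/24.7 = 68.89/24.7 = 2.7891
2: (33 − 27.3)²/27.3 = 32.49/27.3 = 1.1901
3: (20 − 23.4)²/23.4 = 11.56/23.4 = 0.4940
4: (3 − 16.9)²/16.9 = 193.21/16.9 = 11.4325
5: (21 − 10.4)²/10.4 = 112.36/10.4 = 10.8038
6+: (13 − 14.3)²/14.3 = 1.69/14.3 = 0.1182
Sum = 29.597
df = 4. Since 29.597 > 11.143, we reject H₀.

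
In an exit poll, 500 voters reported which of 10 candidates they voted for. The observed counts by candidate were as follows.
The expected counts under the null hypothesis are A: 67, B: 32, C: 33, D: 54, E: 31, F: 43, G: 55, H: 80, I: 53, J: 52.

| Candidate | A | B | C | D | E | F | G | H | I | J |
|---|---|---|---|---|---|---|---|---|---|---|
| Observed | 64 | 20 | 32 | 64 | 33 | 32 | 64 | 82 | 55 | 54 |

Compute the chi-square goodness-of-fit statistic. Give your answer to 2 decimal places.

11.13

χ² = (64−67)²/67 + (20−32)²/32 + (32−33)²/33 + (64−54)²/54 + (33−31)²/31 + (32−43)²/43 + (64−55)²/55 + (82−80)²/80 + (55−53)²/53 + (54−52)²/52
   = 0.134 + 4.500 + 0.030 + 1.852 + 0.129 + 2.814 + 1.473 + 0.050 + 0.075 + 0.077
Sum = 11.13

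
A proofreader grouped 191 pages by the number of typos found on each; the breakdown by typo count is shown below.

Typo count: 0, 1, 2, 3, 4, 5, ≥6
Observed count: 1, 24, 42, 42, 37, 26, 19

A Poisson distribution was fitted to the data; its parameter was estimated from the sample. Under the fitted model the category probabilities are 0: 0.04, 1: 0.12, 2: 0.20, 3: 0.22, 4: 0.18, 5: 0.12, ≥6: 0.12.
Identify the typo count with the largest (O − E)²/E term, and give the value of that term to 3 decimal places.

Expected counts E_i = n·p_i: 191×0.04 = 7.64, 191×0.12 = 22.92, 191×0.20 = 38.2, 191×0.22 = 42.02, 191×0.18 = 34.38, 191×0.12 = 22.92, 191×0.12 = 22.92.
0: (1 − 7.64)²/7.64 = 44.0896/7.64 = 5.7709
1: (24 − 22.92)²/22.92 = 1.1664/22.92 = 0.0509
2: (42 − 38.2)²/38.2 = 14.44/38.2 = 0.3780
3: (42 − 42.02)²/42.02 = 0.0004/42.02 = 0.0000
4: (37 − 34.38)²/34.38 = 6.8644/34.38 = 0.1997
5: (26 − 22.92)²/22.92 = 9.4864/22.92 = 0.4139
≥6: (19 − 22.92)²/22.92 = 15.3664/22.92 = 0.6704
The largest term is for 0: 5.771.

0, 5.771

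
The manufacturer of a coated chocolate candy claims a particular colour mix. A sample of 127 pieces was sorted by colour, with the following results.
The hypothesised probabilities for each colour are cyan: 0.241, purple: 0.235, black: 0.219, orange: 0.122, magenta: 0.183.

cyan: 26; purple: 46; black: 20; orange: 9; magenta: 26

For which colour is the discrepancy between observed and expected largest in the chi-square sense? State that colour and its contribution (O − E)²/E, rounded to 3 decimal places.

purple, 8.745

Expected counts E_i = n·p_i: 127×0.241 = 30.607, 127×0.235 = 29.845, 127×0.219 = 27.813, 127×0.122 = 15.494, 127×0.183 = 23.241.
χ² = (26−30.607)²/30.607 + (46−29.845)²/29.845 + (20−27.813)²/27.813 + (9−15.494)²/15.494 + (26−23.241)²/23.241
   = 0.6935 + 8.7446 + 2.1948 + 2.7218 + 0.3275
The largest term is for purple: 8.745.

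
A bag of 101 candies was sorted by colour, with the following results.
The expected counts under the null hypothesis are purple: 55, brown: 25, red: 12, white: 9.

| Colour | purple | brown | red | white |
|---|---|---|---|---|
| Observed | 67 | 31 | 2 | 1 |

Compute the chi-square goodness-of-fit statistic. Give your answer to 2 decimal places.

19.50

purple: (67 − 55)²/55 = 144/55 = 2.618
brown: (31 − 25)²/25 = 36/25 = 1.440
red: (2 − 12)²/12 = 100/12 = 8.333
white: (1 − 9)²/9 = 64/9 = 7.111
Sum = 19.50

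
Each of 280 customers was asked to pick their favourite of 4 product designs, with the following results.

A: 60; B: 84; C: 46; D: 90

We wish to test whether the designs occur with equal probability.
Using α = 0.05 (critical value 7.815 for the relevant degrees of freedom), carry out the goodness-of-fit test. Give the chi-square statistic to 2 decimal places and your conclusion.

Under H₀ each category has probability 1/4, so each expected count is 280/4 = 70.
χ² = (60−70)²/70 + (84−70)²/70 + (46−70)²/70 + (90−70)²/70
   = 1.429 + 2.800 + 8.229 + 5.714
Sum = 18.17
df = 3. Since 18.17 > 7.815, we reject H₀.

18.17; reject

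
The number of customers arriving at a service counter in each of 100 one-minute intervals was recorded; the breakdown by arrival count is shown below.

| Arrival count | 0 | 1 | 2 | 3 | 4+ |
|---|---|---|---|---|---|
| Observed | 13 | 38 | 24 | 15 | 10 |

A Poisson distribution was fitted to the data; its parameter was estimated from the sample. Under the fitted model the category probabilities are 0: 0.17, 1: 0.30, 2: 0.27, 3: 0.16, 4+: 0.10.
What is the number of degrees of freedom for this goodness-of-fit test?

There are k = 5 categories and 1 parameter estimated from the data, so df = 5 − 1 − 1 = 3.

3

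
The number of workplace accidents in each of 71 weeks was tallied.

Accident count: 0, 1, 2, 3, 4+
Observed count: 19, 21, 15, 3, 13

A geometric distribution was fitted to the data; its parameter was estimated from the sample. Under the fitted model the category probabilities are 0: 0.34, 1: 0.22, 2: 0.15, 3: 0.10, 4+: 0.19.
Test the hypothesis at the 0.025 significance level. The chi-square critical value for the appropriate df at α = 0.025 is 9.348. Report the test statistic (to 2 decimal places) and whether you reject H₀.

Expected counts E_i = n·p_i: 71×0.34 = 24.14, 71×0.22 = 15.62, 71×0.15 = 10.65, 71×0.10 = 7.1, 71×0.19 = 13.49.
0: (19 − 24.14)²/24.14 = 26.4196/24.14 = 1.094
1: (21 − 15.62)²/15.62 = 28.9444/15.62 = 1.853
2: (15 − 10.65)²/10.65 = 18.9225/10.65 = 1.777
3: (3 − 7.1)²/7.1 = 16.81/7.1 = 2.368
4+: (13 − 13.49)²/13.49 = 0.2401/13.49 = 0.018
Sum = 7.11
df = 3. Since 7.11 < 9.348, we do not reject H₀.

7.11; do not reject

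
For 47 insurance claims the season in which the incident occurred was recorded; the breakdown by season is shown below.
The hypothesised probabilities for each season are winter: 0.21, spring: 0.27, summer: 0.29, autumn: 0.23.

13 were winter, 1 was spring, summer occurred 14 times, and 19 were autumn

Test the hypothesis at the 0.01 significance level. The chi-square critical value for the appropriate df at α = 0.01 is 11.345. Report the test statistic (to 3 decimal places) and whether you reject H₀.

17.976; reject

Expected counts E_i = n·p_i: 47×0.21 = 9.87, 47×0.27 = 12.69, 47×0.29 = 13.63, 47×0.23 = 10.81.
winter: (13 − 9.87)²/9.87 = 9.7969/9.87 = 0.9926
spring: (1 − 12.69)²/12.69 = 136.6561/12.69 = 10.7688
summer: (14 − 13.63)²/13.63 = 0.1369/13.63 = 0.0100
autumn: (19 − 10.81)²/10.81 = 67.0761/10.81 = 6.2050
Sum = 17.976
df = 3. Since 17.976 > 11.345, we reject H₀.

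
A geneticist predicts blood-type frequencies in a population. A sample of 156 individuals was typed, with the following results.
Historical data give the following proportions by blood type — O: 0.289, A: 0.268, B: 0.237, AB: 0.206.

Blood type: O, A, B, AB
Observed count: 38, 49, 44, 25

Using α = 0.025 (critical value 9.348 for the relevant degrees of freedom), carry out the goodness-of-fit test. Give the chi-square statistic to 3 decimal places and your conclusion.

5.271; do not reject

Expected counts E_i = n·p_i: 156×0.289 = 45.084, 156×0.268 = 41.808, 156×0.237 = 36.972, 156×0.206 = 32.136.
O: (38 − 45.084)²/45.084 = 50.183056/45.084 = 1.1131
A: (49 − 41.808)²/41.808 = 51.724864/41.808 = 1.2372
B: (44 − 36.972)²/36.972 = 49.392784/36.972 = 1.3360
AB: (25 − 32.136)²/32.136 = 50.922496/32.136 = 1.5846
Sum = 5.271
df = 3. Since 5.271 < 9.348, we do not reject H₀.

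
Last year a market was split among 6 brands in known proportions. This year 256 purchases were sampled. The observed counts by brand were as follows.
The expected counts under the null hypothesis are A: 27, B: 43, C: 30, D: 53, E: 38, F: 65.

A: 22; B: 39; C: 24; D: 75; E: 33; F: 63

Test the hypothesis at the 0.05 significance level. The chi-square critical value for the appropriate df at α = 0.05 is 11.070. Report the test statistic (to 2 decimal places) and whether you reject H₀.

12.35; reject

cat         O        E   (O−E)²/E
A          22       27      0.926
B          39       43      0.372
C          24       30      1.200
D          75       53      9.132
E          33       38      0.658
F          63       65      0.062
Sum = 12.35
df = 5. Since 12.35 > 11.070, we reject H₀.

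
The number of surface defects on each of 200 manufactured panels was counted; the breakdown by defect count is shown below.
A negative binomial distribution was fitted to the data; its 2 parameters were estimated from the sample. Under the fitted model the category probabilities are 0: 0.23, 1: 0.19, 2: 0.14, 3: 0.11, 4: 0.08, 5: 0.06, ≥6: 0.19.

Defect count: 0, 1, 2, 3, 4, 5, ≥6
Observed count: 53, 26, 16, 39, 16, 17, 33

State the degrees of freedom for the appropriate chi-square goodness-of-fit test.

4

There are k = 7 categories and 2 parameters estimated from the data, so df = 7 − 1 − 2 = 4.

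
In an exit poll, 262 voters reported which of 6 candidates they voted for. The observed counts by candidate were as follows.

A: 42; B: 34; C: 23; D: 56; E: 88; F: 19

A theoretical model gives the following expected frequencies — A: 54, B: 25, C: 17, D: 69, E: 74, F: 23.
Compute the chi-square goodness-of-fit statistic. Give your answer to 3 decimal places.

A: (42 − 54)²/54 = 144/54 = 2.6667
B: (34 − 25)²/25 = 81/25 = 3.2400
C: (23 − 17)²/17 = 36/17 = 2.1176
D: (56 − 69)²/69 = 169/69 = 2.4493
E: (88 − 74)²/74 = 196/74 = 2.6486
F: (19 − 23)²/23 = 16/23 = 0.6957
Sum = 13.818

13.818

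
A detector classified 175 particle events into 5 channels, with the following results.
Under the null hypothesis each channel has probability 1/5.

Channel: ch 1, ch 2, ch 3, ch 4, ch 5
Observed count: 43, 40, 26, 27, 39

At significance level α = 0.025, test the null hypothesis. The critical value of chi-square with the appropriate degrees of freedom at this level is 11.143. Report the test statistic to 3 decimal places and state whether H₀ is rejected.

7.143; do not reject

Expected count for each of the 5 categories: 175/5 = 35.
cat         O        E   (O−E)²/E
ch 1       43       35     1.8286
ch 2       40       35     0.7143
ch 3       26       35     2.3143
ch 4       27       35     1.8286
ch 5       39       35     0.4571
Sum = 7.143
df = 4. Since 7.143 < 11.143, we do not reject H₀.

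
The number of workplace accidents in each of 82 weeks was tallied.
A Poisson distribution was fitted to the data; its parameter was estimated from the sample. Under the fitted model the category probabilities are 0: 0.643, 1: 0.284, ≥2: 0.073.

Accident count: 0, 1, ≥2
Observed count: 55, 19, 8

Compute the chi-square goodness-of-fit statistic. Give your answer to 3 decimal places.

Expected counts E_i = n·p_i: 82×0.643 = 52.726, 82×0.284 = 23.288, 82×0.073 = 5.986.
0: (55 − 52.726)²/52.726 = 5.171076/52.726 = 0.0981
1: (19 − 23.288)²/23.288 = 18.386944/23.288 = 0.7895
≥2: (8 − 5.986)²/5.986 = 4.056196/5.986 = 0.6776
Sum = 1.565

1.565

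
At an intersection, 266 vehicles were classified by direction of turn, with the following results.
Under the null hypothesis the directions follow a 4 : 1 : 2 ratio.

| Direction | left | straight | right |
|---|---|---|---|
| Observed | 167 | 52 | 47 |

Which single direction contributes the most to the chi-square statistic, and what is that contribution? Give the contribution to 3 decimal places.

Ratio total = 7. Expected counts: 266×4/7 = 152, 266×1/7 = 38, 266×2/7 = 76.
χ² = (167−152)²/152 + (52−38)²/38 + (47−76)²/76
   = 1.4803 + 5.1579 + 11.0658
The largest term is for right: 11.066.

right, 11.066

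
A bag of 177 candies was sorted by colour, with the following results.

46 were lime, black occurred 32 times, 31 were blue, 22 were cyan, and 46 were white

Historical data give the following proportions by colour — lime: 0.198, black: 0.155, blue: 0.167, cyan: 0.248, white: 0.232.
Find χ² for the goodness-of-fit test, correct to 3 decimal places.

15.769

Expected counts E_i = n·p_i: 177×0.198 = 35.046, 177×0.155 = 27.435, 177×0.167 = 29.559, 177×0.248 = 43.896, 177×0.232 = 41.064.
lime: (46 − 35.046)²/35.046 = 119.990116/35.046 = 3.4238
black: (32 − 27.435)²/27.435 = 20.839225/27.435 = 0.7596
blue: (31 − 29.559)²/29.559 = 2.076481/29.559 = 0.0702
cyan: (22 − 43.896)²/43.896 = 479.434816/43.896 = 10.9221
white: (46 − 41.064)²/41.064 = 24.364096/41.064 = 0.5933
Sum = 15.769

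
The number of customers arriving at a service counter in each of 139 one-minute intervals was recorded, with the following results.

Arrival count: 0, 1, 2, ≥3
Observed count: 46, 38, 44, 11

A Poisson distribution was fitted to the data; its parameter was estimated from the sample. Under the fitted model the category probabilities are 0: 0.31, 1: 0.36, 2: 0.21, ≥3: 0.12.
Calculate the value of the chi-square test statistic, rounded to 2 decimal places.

12.54

Expected counts E_i = n·p_i: 139×0.31 = 43.09, 139×0.36 = 50.04, 139×0.21 = 29.19, 139×0.12 = 16.68.
χ² = (46−43.09)²/43.09 + (38−50.04)²/50.04 + (44−29.19)²/29.19 + (11−16.68)²/16.68
   = 0.197 + 2.897 + 7.514 + 1.934
Sum = 12.54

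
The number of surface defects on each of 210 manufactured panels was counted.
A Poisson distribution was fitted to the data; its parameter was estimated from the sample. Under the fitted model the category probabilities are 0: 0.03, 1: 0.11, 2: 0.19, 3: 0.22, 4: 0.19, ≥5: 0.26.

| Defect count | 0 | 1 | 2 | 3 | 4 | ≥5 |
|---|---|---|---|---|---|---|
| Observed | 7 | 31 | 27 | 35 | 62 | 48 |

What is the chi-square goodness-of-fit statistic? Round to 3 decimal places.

22.704

Expected counts E_i = n·p_i: 210×0.03 = 6.3, 210×0.11 = 23.1, 210×0.19 = 39.9, 210×0.22 = 46.2, 210×0.19 = 39.9, 210×0.26 = 54.6.
cat         O        E   (O−E)²/E
0           7      6.3     0.0778
1          31     23.1     2.7017
2          27     39.9     4.1707
3          35     46.2     2.7152
4          62     39.9    12.2409
≥5         48     54.6     0.7978
Sum = 22.704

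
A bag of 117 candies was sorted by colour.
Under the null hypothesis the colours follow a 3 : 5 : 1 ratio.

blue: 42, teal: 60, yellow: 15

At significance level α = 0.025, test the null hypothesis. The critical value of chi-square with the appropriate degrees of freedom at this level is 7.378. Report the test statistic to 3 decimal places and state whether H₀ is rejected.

0.923; do not reject

Ratio total = 9. Expected counts: 117×3/9 = 39, 117×5/9 = 65, 117×1/9 = 13.
blue: (42 − 39)²/39 = 9/39 = 0.2308
teal: (60 − 65)²/65 = 25/65 = 0.3846
yellow: (15 − 13)²/13 = 4/13 = 0.3077
Sum = 0.923
df = 2. Since 0.923 < 7.378, we do not reject H₀.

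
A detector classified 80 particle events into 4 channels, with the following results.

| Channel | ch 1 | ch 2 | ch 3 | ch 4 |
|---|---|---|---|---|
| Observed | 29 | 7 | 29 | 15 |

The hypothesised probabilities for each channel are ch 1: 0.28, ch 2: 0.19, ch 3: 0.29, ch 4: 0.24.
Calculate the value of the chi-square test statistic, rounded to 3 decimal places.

8.737

Expected counts E_i = n·p_i: 80×0.28 = 22.4, 80×0.19 = 15.2, 80×0.29 = 23.2, 80×0.24 = 19.2.
cat         O        E   (O−E)²/E
ch 1       29     22.4     1.9446
ch 2        7     15.2     4.4237
ch 3       29     23.2     1.4500
ch 4       15     19.2     0.9188
Sum = 8.737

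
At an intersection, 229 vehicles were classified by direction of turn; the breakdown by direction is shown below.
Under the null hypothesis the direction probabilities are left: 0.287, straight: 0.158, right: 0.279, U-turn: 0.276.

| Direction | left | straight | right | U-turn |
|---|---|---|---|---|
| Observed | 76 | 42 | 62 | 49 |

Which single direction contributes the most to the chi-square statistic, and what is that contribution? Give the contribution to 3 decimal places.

U-turn, 3.192

Expected counts E_i = n·p_i: 229×0.287 = 65.723, 229×0.158 = 36.182, 229×0.279 = 63.891, 229×0.276 = 63.204.
χ² = (76−65.723)²/65.723 + (42−36.182)²/36.182 + (62−63.891)²/63.891 + (49−63.204)²/63.204
   = 1.6070 + 0.9355 + 0.0560 + 3.1921
The largest term is for U-turn: 3.192.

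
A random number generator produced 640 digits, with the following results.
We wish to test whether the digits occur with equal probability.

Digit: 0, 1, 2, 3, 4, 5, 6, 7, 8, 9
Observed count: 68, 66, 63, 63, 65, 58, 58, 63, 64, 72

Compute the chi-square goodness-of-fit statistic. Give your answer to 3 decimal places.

Expected count for each of the 10 categories: 640/10 = 64.
cat         O        E   (O−E)²/E
0          68       64     0.2500
1          66       64     0.0625
2          63       64     0.0156
3          63       64     0.0156
4          65       64     0.0156
5          58       64     0.5625
6          58       64     0.5625
7          63       64     0.0156
8          64       64     0.0000
9          72       64     1.0000
Sum = 2.500

2.500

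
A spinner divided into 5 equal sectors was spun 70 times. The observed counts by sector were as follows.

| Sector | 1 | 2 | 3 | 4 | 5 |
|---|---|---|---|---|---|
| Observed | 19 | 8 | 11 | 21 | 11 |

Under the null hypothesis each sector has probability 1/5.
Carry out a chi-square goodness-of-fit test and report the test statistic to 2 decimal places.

9.14

Expected count for each of the 5 categories: 70/5 = 14.
χ² = (19−14)²/14 + (8−14)²/14 + (11−14)²/14 + (21−14)²/14 + (11−14)²/14
   = 1.786 + 2.571 + 0.643 + 3.500 + 0.643
Sum = 9.14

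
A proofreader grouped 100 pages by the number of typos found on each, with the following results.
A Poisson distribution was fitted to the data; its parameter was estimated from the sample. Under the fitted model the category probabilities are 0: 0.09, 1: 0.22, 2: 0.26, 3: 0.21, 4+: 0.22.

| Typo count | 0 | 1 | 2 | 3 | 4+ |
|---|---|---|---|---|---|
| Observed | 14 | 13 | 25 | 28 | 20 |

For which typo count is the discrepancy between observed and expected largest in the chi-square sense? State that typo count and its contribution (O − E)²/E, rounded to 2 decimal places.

1, 3.68

Expected counts E_i = n·p_i: 100×0.09 = 9, 100×0.22 = 22, 100×0.26 = 26, 100×0.21 = 21, 100×0.22 = 22.
cat         O        E   (O−E)²/E
0          14        9      2.778
1          13       22      3.682
2          25       26      0.038
3          28       21      2.333
4+         20       22      0.182
The largest term is for 1: 3.68.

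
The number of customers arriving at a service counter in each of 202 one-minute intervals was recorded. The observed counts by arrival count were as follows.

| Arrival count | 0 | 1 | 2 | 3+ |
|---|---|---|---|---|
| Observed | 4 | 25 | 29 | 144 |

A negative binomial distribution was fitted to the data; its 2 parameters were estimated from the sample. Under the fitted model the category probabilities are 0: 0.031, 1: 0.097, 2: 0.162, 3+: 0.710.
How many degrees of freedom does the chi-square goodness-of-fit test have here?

There are k = 4 categories and 2 parameters estimated from the data, so df = 4 − 1 − 2 = 1.

1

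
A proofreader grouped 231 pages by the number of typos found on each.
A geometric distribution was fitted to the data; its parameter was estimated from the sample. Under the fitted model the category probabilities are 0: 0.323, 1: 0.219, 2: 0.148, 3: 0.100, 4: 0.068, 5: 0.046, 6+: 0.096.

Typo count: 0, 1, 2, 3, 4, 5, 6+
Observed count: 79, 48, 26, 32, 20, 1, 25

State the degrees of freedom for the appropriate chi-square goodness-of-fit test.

There are k = 7 categories and 1 parameter estimated from the data, so df = 7 − 1 − 1 = 5.

5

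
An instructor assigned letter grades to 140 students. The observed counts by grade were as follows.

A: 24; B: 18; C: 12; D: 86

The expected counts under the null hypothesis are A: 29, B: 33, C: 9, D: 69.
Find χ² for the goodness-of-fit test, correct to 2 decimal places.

A: (24 − 29)²/29 = 25/29 = 0.862
B: (18 − 33)²/33 = 225/33 = 6.818
C: (12 − 9)²/9 = 9/9 = 1.000
D: (86 − 69)²/69 = 289/69 = 4.188
Sum = 12.87

12.87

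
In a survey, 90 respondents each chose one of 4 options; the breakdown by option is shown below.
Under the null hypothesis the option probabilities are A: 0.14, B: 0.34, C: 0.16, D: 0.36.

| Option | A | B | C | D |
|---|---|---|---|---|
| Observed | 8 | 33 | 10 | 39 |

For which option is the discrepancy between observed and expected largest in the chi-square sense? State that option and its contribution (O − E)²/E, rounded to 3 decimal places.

Expected counts E_i = n·p_i: 90×0.14 = 12.6, 90×0.34 = 30.6, 90×0.16 = 14.4, 90×0.36 = 32.4.
χ² = (8−12.6)²/12.6 + (33−30.6)²/30.6 + (10−14.4)²/14.4 + (39−32.4)²/32.4
   = 1.6794 + 0.1882 + 1.3444 + 1.3444
The largest term is for A: 1.679.

A, 1.679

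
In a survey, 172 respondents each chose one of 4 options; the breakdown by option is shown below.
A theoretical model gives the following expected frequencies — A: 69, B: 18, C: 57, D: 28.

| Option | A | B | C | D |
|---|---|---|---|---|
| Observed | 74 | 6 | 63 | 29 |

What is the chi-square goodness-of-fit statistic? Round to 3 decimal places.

cat         O        E   (O−E)²/E
A          74       69     0.3623
B           6       18     8.0000
C          63       57     0.6316
D          29       28     0.0357
Sum = 9.030

9.030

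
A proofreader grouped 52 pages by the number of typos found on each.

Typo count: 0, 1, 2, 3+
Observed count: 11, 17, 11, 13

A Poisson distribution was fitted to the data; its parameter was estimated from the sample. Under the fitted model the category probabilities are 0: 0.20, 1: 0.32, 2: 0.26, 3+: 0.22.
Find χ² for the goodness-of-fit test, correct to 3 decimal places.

0.725

Expected counts E_i = n·p_i: 52×0.20 = 10.4, 52×0.32 = 16.64, 52×0.26 = 13.52, 52×0.22 = 11.44.
0: (11 − 10.4)²/10.4 = 0.36/10.4 = 0.0346
1: (17 − 16.64)²/16.64 = 0.1296/16.64 = 0.0078
2: (11 − 13.52)²/13.52 = 6.3504/13.52 = 0.4697
3+: (13 − 11.44)²/11.44 = 2.4336/11.44 = 0.2127
Sum = 0.725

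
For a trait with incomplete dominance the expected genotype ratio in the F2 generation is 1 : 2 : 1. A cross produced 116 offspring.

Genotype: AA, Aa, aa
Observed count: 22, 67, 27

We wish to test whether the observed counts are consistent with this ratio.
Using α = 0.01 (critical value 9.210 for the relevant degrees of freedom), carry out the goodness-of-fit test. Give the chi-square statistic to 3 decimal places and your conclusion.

Ratio total = 4. Expected counts: 116×1/4 = 29, 116×2/4 = 58, 116×1/4 = 29.
AA: (22 − 29)²/29 = 49/29 = 1.6897
Aa: (67 − 58)²/58 = 81/58 = 1.3966
aa: (27 − 29)²/29 = 4/29 = 0.1379
Sum = 3.224
df = 2. Since 3.224 < 9.210, we do not reject H₀.

3.224; do not reject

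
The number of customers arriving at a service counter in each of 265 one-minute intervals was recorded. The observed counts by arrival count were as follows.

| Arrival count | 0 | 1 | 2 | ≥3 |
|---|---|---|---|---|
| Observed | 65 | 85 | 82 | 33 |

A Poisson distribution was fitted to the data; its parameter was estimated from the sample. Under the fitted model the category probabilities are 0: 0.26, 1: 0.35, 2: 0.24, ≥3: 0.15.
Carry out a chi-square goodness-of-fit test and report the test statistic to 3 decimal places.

7.338

Expected counts E_i = n·p_i: 265×0.26 = 68.9, 265×0.35 = 92.75, 265×0.24 = 63.6, 265×0.15 = 39.75.
0: (65 − 68.9)²/68.9 = 15.21/68.9 = 0.2208
1: (85 − 92.75)²/92.75 = 60.0625/92.75 = 0.6476
2: (82 − 63.6)²/63.6 = 338.56/63.6 = 5.3233
≥3: (33 − 39.75)²/39.75 = 45.5625/39.75 = 1.1462
Sum = 7.338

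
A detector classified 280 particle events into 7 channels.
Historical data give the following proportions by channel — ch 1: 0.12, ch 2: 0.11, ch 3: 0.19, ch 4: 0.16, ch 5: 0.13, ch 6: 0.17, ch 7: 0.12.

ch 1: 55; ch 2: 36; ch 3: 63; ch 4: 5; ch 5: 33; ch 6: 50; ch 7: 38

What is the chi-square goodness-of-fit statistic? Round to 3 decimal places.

Expected counts E_i = n·p_i: 280×0.12 = 33.6, 280×0.11 = 30.8, 280×0.19 = 53.2, 280×0.16 = 44.8, 280×0.13 = 36.4, 280×0.17 = 47.6, 280×0.12 = 33.6.
χ² = (55−33.6)²/33.6 + (36−30.8)²/30.8 + (63−53.2)²/53.2 + (5−44.8)²/44.8 + (33−36.4)²/36.4 + (50−47.6)²/47.6 + (38−33.6)²/33.6
   = 13.6298 + 0.8779 + 1.8053 + 35.3580 + 0.3176 + 0.1210 + 0.5762
Sum = 52.686

52.686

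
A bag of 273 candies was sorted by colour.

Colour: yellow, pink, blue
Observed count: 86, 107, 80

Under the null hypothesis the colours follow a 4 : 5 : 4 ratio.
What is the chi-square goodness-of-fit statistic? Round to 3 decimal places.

Ratio total = 13. Expected counts: 273×4/13 = 84, 273×5/13 = 105, 273×4/13 = 84.
yellow: (86 − 84)²/84 = 4/84 = 0.0476
pink: (107 − 105)²/105 = 4/105 = 0.0381
blue: (80 − 84)²/84 = 16/84 = 0.1905
Sum = 0.276

0.276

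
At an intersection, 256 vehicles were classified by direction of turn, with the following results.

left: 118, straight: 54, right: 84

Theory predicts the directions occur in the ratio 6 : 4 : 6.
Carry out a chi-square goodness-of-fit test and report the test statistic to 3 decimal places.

8.104

Ratio total = 16. Expected counts: 256×6/16 = 96, 256×4/16 = 64, 256×6/16 = 96.
left: (118 − 96)²/96 = 484/96 = 5.0417
straight: (54 − 64)²/64 = 100/64 = 1.5625
right: (84 − 96)²/96 = 144/96 = 1.5000
Sum = 8.104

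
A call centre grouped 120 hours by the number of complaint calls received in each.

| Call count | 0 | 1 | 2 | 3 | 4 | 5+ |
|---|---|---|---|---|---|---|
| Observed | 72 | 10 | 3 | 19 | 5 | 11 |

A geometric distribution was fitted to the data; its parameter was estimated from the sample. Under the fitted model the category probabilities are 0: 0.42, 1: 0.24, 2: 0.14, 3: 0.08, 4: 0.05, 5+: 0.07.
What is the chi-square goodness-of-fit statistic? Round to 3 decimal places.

43.041

Expected counts E_i = n·p_i: 120×0.42 = 50.4, 120×0.24 = 28.8, 120×0.14 = 16.8, 120×0.08 = 9.6, 120×0.05 = 6, 120×0.07 = 8.4.
cat         O        E   (O−E)²/E
0          72     50.4     9.2571
1          10     28.8    12.2722
2           3     16.8    11.3357
3          19      9.6     9.2042
4           5        6     0.1667
5+         11      8.4     0.8048
Sum = 43.041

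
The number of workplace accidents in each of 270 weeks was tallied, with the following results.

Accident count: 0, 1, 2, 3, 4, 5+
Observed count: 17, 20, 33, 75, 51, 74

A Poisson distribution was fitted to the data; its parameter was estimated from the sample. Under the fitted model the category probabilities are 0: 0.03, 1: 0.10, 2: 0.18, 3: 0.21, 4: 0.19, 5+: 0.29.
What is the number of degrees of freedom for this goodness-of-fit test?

4

There are k = 6 categories and 1 parameter estimated from the data, so df = 6 − 1 − 1 = 4.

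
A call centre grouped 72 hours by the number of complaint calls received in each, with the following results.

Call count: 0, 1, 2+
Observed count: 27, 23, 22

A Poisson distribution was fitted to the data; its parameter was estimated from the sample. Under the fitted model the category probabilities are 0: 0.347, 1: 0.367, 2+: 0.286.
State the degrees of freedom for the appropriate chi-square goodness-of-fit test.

There are k = 3 categories and 1 parameter estimated from the data, so df = 3 − 1 − 1 = 1.

1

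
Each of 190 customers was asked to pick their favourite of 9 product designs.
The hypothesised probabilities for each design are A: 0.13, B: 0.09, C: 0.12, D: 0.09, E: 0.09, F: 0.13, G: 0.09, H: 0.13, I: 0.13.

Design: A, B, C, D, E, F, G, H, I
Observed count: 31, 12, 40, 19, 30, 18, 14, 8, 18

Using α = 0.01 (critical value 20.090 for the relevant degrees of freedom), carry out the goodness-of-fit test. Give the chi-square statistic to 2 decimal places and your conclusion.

Expected counts E_i = n·p_i: 190×0.13 = 24.7, 190×0.09 = 17.1, 190×0.12 = 22.8, 190×0.09 = 17.1, 190×0.09 = 17.1, 190×0.13 = 24.7, 190×0.09 = 17.1, 190×0.13 = 24.7, 190×0.13 = 24.7.
A: (31 − 24.7)²/24.7 = 39.69/24.7 = 1.607
B: (12 − 17.1)²/17.1 = 26.01/17.1 = 1.521
C: (40 − 22.8)²/22.8 = 295.84/22.8 = 12.975
D: (19 − 17.1)²/17.1 = 3.61/17.1 = 0.211
E: (30 − 17.1)²/17.1 = 166.41/17.1 = 9.732
F: (18 − 24.7)²/24.7 = 44.89/24.7 = 1.817
G: (14 − 17.1)²/17.1 = 9.61/17.1 = 0.562
H: (8 − 24.7)²/24.7 = 278.89/24.7 = 11.291
I: (18 − 24.7)²/24.7 = 44.89/24.7 = 1.817
Sum = 41.53
df = 8. Since 41.53 > 20.090, we reject H₀.

41.53; reject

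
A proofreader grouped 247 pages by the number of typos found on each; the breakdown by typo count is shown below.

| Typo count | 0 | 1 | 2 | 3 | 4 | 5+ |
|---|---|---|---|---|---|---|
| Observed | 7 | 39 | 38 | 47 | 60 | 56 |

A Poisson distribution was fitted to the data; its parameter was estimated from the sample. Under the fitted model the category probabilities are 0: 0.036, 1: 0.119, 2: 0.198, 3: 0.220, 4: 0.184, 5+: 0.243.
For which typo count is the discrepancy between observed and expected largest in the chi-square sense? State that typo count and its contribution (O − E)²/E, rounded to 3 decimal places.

4, 4.659

Expected counts E_i = n·p_i: 247×0.036 = 8.892, 247×0.119 = 29.393, 247×0.198 = 48.906, 247×0.220 = 54.34, 247×0.184 = 45.448, 247×0.243 = 60.021.
cat         O        E   (O−E)²/E
0           7    8.892     0.4026
1          39   29.393     3.1400
2          38   48.906     2.4320
3          47    54.34     0.9915
4          60   45.448     4.6594
5+         56   60.021     0.2694
The largest term is for 4: 4.659.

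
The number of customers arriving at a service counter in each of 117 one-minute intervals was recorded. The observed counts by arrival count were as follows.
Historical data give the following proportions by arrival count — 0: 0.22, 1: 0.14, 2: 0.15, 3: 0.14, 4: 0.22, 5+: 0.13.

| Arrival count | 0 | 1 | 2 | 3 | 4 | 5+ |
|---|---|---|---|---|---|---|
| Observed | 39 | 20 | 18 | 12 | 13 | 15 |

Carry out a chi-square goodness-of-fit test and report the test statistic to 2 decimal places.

15.12

Expected counts E_i = n·p_i: 117×0.22 = 25.74, 117×0.14 = 16.38, 117×0.15 = 17.55, 117×0.14 = 16.38, 117×0.22 = 25.74, 117×0.13 = 15.21.
χ² = (39−25.74)²/25.74 + (20−16.38)²/16.38 + (18−17.55)²/17.55 + (12−16.38)²/16.38 + (13−25.74)²/25.74 + (15−15.21)²/15.21
   = 6.831 + 0.800 + 0.012 + 1.171 + 6.306 + 0.003
Sum = 15.12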